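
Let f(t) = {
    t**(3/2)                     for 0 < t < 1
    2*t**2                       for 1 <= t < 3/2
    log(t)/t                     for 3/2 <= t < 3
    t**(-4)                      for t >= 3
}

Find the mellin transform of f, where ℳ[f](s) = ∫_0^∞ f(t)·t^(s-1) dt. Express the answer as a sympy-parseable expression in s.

(324*2**s*(s - 4)*(s + 2)*(s**2 - 2*s + 1) - 324*2**s*(s - 4)*(2*s + 3)*(s**2 - 2*s + 1) - 108*3**s*s*(s - 4)*(s + 2)*(2*s + 3)*log(3) + 108*3**s*s*(s - 4)*(s + 2)*(2*s + 3)*log(2) - 108*3**s*(s - 4)*(s + 2)*(2*s + 3)*log(2) + 108*3**s*(s - 4)*(s + 2)*(2*s + 3) + 108*3**s*(s - 4)*(s + 2)*(2*s + 3)*log(3) + 729*3**s*(s - 4)*(2*s + 3)*(s**2 - 2*s + 1) + 54*6**s*s*(s - 4)*(s + 2)*(2*s + 3)*log(3) - 54*6**s*(s - 4)*(s + 2)*(2*s + 3)*log(3) - 54*6**s*(s - 4)*(s + 2)*(2*s + 3) - 2*6**s*(s + 2)*(2*s + 3)*(s**2 - 2*s + 1))/(162*2**s*(s - 4)*(s + 2)*(2*s + 3)*(s**2 - 2*s + 1))
  -3/2 < Re(s) < 4

breakpoints 1, 3/2, 3: one integral from each of the 4 segments
on [0, 1) integrate f = t**(3/2) against the kernel
the [1, 3/2) slice contributes ∫ 2*t**2·t^(s-1) dt
piece [3/2, 3): integrate log(t)/t against the kernel
on [3, ∞) integrate f = t**(-4) against the kernel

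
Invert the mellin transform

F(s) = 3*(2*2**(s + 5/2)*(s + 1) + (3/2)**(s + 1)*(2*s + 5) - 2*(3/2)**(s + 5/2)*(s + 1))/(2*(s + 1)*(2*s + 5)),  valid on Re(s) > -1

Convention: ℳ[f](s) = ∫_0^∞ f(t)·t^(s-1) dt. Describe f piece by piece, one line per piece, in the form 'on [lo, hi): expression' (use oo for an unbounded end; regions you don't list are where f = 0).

on [0, 3/2): 3*t/2
on [3/2, 2): 3*t**(5/2)/2

along the cuts 3/2, ℳ[f](s) splits into 2 integrals
between 0 and 3/2 the integrand is 3*t/2·t^(s-1)
over [3/2, 2), the kernel integral of 3*t**(5/2)/2 enters the sum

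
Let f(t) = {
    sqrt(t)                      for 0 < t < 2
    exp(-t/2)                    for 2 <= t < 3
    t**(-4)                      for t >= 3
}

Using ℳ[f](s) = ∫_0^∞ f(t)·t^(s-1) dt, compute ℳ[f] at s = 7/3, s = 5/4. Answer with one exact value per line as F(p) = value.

F(7/3) = -4*2**(1/3)*uppergamma(7/3, 3/2) + 3**(1/3)/15 + 24*2**(5/6)/17 + 4*2**(1/3)*uppergamma(7/3, 1)
F(5/4) = -2*2**(1/4)*uppergamma(5/4, 3/2) + 4*3**(1/4)/297 + 2*2**(1/4)*uppergamma(5/4, 1) + 8*2**(3/4)/7

linearity at 2, 3 turns ℳ[f](s) into 3 summed integrals
piece [0, 2): integrate sqrt(t) against the kernel
∫ over [2, 3) of exp(-t/2)·t^(s-1) joins the sum
between 3 and ∞ the integrand is t**(-4)·t^(s-1)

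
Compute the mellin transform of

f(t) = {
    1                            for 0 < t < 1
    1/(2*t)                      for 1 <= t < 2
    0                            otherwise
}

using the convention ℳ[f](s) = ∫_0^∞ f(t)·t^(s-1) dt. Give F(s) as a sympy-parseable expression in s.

(2**s*s + 2*s - 4)/(4*s*(s - 1))
  Re(s) > 0

peel off the shared t-power: t on [0, 1); 1/2 on [1, 2)
integrate the 2 segments split at 1, then add the results
for t in [0, 1): the term is ∫ 1·t^(s-1)
segment [1, 2) carries 1/(2*t); integrate it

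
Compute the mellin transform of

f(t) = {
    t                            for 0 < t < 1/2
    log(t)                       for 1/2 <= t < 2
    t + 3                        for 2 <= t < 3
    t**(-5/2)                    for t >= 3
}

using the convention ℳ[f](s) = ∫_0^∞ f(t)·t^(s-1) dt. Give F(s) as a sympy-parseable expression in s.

treat the 4 regions marked off by 1/2, 2, 3 separately and sum
∫ over [0, 1/2) of t·t^(s-1) joins the sum
for t in [1/2, 2): the term is ∫ log(t)·t^(s-1)
∫ over [2, 3) of (t + 3)·t^(s-1) joins the sum
∫ t**(-5/2)·t^(s-1) over [3, ∞)

(-270*2**(2*s)*s**2*(2*s - 5) + 54*2**(2*s)*s*(s + 1)*(2*s - 5)*log(2) - 162*2**(2*s)*s*(2*s - 5) - 54*2**(2*s)*(s + 1)*(2*s - 5) - 4*sqrt(3)*6**s*s**2*(s + 1) + 324*6**s*s**2*(2*s - 5) + 162*6**s*s*(2*s - 5) + 27*s**2*(2*s - 5) + 54*s*(s + 1)*(2*s - 5)*log(2) + (2*s - 5)*(54*s + 54))/(54*2**s*s**2*(s + 1)*(2*s - 5))
  -1 < Re(s) < 5/2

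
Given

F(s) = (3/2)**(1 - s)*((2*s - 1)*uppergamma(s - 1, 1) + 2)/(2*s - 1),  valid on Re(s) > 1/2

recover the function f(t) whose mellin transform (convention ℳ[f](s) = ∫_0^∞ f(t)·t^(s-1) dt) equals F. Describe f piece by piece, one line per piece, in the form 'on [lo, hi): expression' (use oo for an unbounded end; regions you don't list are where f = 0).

on [0, 2/3): sqrt(6)/(2*sqrt(t))
on [2/3, oo): exp(-3*t/2)/t

undo the shared t-power: sqrt(6)*sqrt(t)/2 on [0, 2/3); exp(-3*t/2) on [2/3, ∞)
peel off the common scale on t: sqrt(t) on [0, 1); exp(-t) on [1, ∞)
along the cuts 2/3, ℳ[f](s) splits into 2 integrals
on [0, 2/3) integrate f = sqrt(6)/(2*sqrt(t)) against the kernel
∫ over [2/3, ∞) of exp(-3*t/2)/t·t^(s-1) joins the sum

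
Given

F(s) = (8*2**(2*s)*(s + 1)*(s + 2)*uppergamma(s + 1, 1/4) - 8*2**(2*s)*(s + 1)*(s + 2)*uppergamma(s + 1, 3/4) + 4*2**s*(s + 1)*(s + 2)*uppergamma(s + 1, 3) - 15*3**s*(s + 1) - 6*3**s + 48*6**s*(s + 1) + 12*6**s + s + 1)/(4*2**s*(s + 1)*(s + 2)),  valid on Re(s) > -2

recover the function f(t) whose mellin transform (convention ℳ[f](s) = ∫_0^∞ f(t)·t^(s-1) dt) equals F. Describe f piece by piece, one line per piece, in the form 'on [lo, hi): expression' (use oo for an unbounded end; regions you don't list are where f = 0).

on [0, 1/2): t**2
on [1/2, 3/2): t*exp(-t/2)
on [3/2, 3): t*(t + 1)
on [3, oo): t*exp(-t)

peel off the shared t-power: t on [0, 1/2); exp(-t/2) on [1/2, 3/2); t + 1 on [3/2, 3); …
cuts at 1/2, 3/2, 3: linearity sums the 4 kernel integrals
on [0, 1/2) integrate f = t**2 against the kernel
∫ over [1/2, 3/2) of t*exp(-t/2)·t^(s-1) joins the sum
over [3/2, 3), the kernel integral of t*(t + 1) enters the sum
[3, ∞) adds the kernel integral of t*exp(-t)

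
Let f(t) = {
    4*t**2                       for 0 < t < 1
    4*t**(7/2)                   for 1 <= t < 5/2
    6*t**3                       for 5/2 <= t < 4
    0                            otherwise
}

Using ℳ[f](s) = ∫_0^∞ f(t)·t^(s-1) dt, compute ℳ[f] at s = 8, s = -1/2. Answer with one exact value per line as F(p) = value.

F(8) = 48828125*sqrt(10)/11776 + 2946681798699/1295360
F(-1/2) = 2969/30 - 15*sqrt(10)/2

decompose at 1, 5/2; ℳ[f](s) sums the 3 pieces' integrals
piece [0, 1): integrate 4*t**2 against the kernel
over [1, 5/2), the kernel integral of 4*t**(7/2) enters the sum
[5/2, 4) adds the kernel integral of 6*t**3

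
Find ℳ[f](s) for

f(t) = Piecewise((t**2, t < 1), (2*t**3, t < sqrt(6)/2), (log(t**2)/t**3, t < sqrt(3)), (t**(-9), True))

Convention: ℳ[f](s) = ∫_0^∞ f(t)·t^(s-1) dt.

strip the shared t-power: t**3 on [0, 1); 2*t**4 on [1, sqrt(6)/2); log(t**2)/t**2 on [sqrt(6)/2, sqrt(3)); …
peel off the power substitution: t**(3/2) on [0, 1); 2*t**2 on [1, 3/2); log(t)/t on [3/2, 3); …
slice at 1, sqrt(6)/2, sqrt(3), transform all 4 pieces, and sum them
for t in [0, 1): the term is ∫ t**2·t^(s-1)
for t in [1, sqrt(6)/2): the term is ∫ 2*t**3·t^(s-1)
the [sqrt(6)/2, sqrt(3)) slice contributes ∫ log(t**2)/t**3·t^(s-1) dt
between sqrt(3) and ∞ the integrand is t**(-9)·t^(s-1)

2**(1/2 - s/2)*(324*2**(s/2 - 1/2)*(s/2 - 9/2)*(s/2 + 3/2)*(-s + (s - 1)**2/4 + 2) - 324*2**(s/2 - 1/2)*(s/2 - 9/2)*(s + 2)*(-s + (s - 1)**2/4 + 2) - 54*3**(s/2 - 1/2)*(s/2 - 9/2)*(s/2 + 3/2)*(s - 1)*(s + 2)*log(3) + 54*3**(s/2 - 1/2)*(s/2 - 9/2)*(s/2 + 3/2)*(s - 1)*(s + 2)*log(2) - 108*3**(s/2 - 1/2)*(s/2 - 9/2)*(s/2 + 3/2)*(s + 2)*log(2) + 108*3**(s/2 - 1/2)*(s/2 - 9/2)*(s/2 + 3/2)*(s + 2) + 108*3**(s/2 - 1/2)*(s/2 - 9/2)*(s/2 + 3/2)*(s + 2)*log(3) + 729*3**(s/2 - 1/2)*(s/2 - 9/2)*(s + 2)*(-s + (s - 1)**2/4 + 2) + 27*6**(s/2 - 1/2)*(s/2 - 9/2)*(s/2 + 3/2)*(s - 1)*(s + 2)*log(3) - 54*6**(s/2 - 1/2)*(s/2 - 9/2)*(s/2 + 3/2)*(s + 2)*log(3) - 54*6**(s/2 - 1/2)*(s/2 - 9/2)*(s/2 + 3/2)*(s + 2) - 2*6**(s/2 - 1/2)*(s/2 + 3/2)*(s + 2)*(-s + (s - 1)**2/4 + 2))/(324*(s/2 - 9/2)*(s/2 + 3/2)*(s + 2)*(-s + (s - 1)**2/4 + 2))
  -2 < Re(s) < 9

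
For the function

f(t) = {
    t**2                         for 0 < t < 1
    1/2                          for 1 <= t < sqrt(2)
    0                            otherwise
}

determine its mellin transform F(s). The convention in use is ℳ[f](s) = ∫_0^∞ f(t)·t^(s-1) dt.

(2**(s/2)*(s + 2) + s - 2)/(2*s*(s + 2))
  Re(s) > -2

back out the power substitution: t on [0, 1); 1/2 on [1, 2)
treat the 2 regions marked off by 1 separately and sum
on [0, 1) integrate f = t**2 against the kernel
[1, sqrt(2)) adds the kernel integral of 1/2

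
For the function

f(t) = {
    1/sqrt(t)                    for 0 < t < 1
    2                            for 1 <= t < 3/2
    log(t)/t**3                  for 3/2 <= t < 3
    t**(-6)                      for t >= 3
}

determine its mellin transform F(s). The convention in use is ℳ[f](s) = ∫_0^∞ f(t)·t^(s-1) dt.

2**(2 - s)*(324*2**(s - 2)*s*(s - 6)*(-2*s + (s - 2)**2 + 5) - 324*2**(s - 2)*(s - 6)*(2*s - 1)*(-2*s + (s - 2)**2 + 5) - 108*3**(s - 2)*s*(s - 6)*(s - 2)*(2*s - 1)*log(3) + 108*3**(s - 2)*s*(s - 6)*(s - 2)*(2*s - 1)*log(2) - 108*3**(s - 2)*s*(s - 6)*(2*s - 1)*log(2) + 108*3**(s - 2)*s*(s - 6)*(2*s - 1) + 108*3**(s - 2)*s*(s - 6)*(2*s - 1)*log(3) + 729*3**(s - 2)*(s - 6)*(2*s - 1)*(-2*s + (s - 2)**2 + 5) + 54*6**(s - 2)*s*(s - 6)*(s - 2)*(2*s - 1)*log(3) - 54*6**(s - 2)*s*(s - 6)*(2*s - 1)*log(3) - 54*6**(s - 2)*s*(s - 6)*(2*s - 1) - 2*6**(s - 2)*s*(2*s - 1)*(-2*s + (s - 2)**2 + 5))/(162*s*(s - 6)*(2*s - 1)*(-2*s + (s - 2)**2 + 5))
  1/2 < Re(s) < 6

strip the shared t-power: sqrt(t) on [0, 1); 2*t on [1, 3/2); log(t)/t**2 on [3/2, 3); …
the shared t-power comes off first: t**(3/2) on [0, 1); 2*t**2 on [1, 3/2); log(t)/t on [3/2, 3); …
along the cuts 1, 3/2, 3, ℳ[f](s) splits into 4 integrals
[0, 1) adds the kernel integral of 1/sqrt(t)
∫ over [1, 3/2) of 2·t^(s-1) joins the sum
the [3/2, 3) slice contributes ∫ log(t)/t**3·t^(s-1) dt
segment [3, ∞) carries t**(-6); integrate it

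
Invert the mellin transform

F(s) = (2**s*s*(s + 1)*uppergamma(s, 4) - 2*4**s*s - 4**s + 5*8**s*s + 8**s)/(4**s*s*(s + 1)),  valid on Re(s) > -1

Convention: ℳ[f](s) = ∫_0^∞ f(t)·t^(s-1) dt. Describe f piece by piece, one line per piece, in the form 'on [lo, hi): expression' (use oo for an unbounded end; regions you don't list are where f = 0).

on [0, 1): t
on [1, 2): 2*t + 1
on [2, oo): exp(-2*t)

treat the 3 regions marked off by 1, 2 separately and sum
∫ t·t^(s-1) over [0, 1)
∫ (2*t + 1)·t^(s-1) over [1, 2)
segment [2, ∞) carries exp(-2*t); integrate it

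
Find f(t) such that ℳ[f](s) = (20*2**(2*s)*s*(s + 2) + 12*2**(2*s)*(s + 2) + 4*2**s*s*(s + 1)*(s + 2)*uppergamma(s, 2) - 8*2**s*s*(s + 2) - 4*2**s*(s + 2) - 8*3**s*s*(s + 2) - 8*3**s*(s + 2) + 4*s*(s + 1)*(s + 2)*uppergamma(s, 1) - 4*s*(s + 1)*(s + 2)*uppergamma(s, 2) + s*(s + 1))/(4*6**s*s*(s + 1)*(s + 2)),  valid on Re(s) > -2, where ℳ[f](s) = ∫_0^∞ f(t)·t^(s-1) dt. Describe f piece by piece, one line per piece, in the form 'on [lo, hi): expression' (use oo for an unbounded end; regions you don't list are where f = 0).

back out the common scale on t: 9*t**2/4 on [0, 1/3); exp(-3*t) on [1/3, 2/3); 3*t/2 + 1 on [2/3, 1); …
back out the common scale on t: t**2 on [0, 1/2); exp(-2*t) on [1/2, 1); t + 1 on [1, 3/2); …
decompose at 1/6, 1/3, 1/2, 2/3; ℳ[f](s) sums the 5 pieces' integrals
for t in [0, 1/6): the term is ∫ 9*t**2·t^(s-1)
on [1/6, 1/3): add ∫ exp(-6*t)·t^(s-1) dt
segment [1/3, 1/2) carries (3*t + 1); integrate it
[1/2, 2/3) adds the kernel integral of (3*t + 3)
∫ over [2/3, ∞) of exp(-3*t)·t^(s-1) joins the sum

on [0, 1/6): 9*t**2
on [1/6, 1/3): exp(-6*t)
on [1/3, 1/2): 3*t + 1
on [1/2, 2/3): 3*t + 3
on [2/3, oo): exp(-3*t)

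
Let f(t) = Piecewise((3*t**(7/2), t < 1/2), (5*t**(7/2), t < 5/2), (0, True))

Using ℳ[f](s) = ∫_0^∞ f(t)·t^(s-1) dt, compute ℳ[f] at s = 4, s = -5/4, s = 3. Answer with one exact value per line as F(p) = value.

F(4) = -sqrt(2)/960 + 78125*sqrt(10)/384
F(-5/4) = 2**(3/4)*(-2 + 125*5**(1/4))/18
F(3) = -sqrt(2)/416 + 78125*sqrt(10)/832

along the cuts 1/2, ℳ[f](s) splits into 2 integrals
∫ over [0, 1/2) of 3*t**(7/2)·t^(s-1) joins the sum
between 1/2 and 5/2 the integrand is 5*t**(7/2)·t^(s-1)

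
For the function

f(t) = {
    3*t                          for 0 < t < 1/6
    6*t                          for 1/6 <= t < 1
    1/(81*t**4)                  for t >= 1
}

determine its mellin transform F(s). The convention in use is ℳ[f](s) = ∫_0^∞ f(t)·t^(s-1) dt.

(970*6**s*s - 3890*6**s - 81*s + 324)/(162*6**s*(s**2 - 3*s - 4))
  -1 < Re(s) < 4

the common scale on t comes off first: t on [0, 1/2); 2*t on [1/2, 3); t**(-4) on [3, ∞)
decompose at 1/6, 1; ℳ[f](s) sums the 3 pieces' integrals
piece [0, 1/6): integrate 3*t against the kernel
on [1/6, 1) integrate f = 6*t against the kernel
on [1, ∞) integrate f = 1/(81*t**4) against the kernel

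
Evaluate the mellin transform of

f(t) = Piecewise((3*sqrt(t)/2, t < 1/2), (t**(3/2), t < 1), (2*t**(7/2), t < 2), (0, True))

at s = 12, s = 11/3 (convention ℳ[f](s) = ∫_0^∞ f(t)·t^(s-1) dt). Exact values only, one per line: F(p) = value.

breakpoints 1/2, 1: one integral from each of the 3 segments
the [0, 1/2) slice contributes ∫ 3*sqrt(t)/2·t^(s-1) dt
∫ t**(3/2)·t^(s-1) over [1/2, 1)
on [1, 2): add ∫ 2*t**(7/2)·t^(s-1) dt

F(12) = -46/837 + 90596966617*sqrt(2)/21427200
F(11/3) = -114/1333 + 51*2**(5/6)/6200 + 1536*2**(1/6)/43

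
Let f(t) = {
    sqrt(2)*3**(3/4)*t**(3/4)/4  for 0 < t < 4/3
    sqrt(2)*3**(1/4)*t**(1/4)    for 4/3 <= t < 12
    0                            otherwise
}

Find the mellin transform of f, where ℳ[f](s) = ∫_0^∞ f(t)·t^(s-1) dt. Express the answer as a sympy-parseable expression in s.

remove the common scale on t first: sqrt(2)*t**(3/4)/4 on [0, 4); sqrt(2)*t**(1/4) on [4, 36)
peel off the power substitution: sqrt(2)*t**(3/2)/4 on [0, 2); sqrt(2)*sqrt(t) on [2, 6)
invert the common scale on t to get t**(3/2) on [0, 1); 2*sqrt(t) on [1, 3)
breakpoints 4/3: one integral from each of the 2 segments
between 0 and 4/3 the integrand is sqrt(2)*3**(3/4)*t**(3/4)/4·t^(s-1)
between 4/3 and 12 the integrand is sqrt(2)*3**(1/4)*t**(1/4)·t^(s-1)

2**(2*s + 2)*(3**(2*s + 1/2)*(8*s + 6) - 4*s - 5)/(3**s*(4*s + 1)*(4*s + 3))
  Re(s) > -3/4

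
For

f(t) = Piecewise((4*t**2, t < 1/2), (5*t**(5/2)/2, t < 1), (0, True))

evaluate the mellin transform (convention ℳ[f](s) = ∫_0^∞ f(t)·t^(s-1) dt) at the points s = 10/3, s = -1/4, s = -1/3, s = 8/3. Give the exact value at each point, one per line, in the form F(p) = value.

the 2 pieces separated at 1/2 each add one integral
segment 0 to 1/2 holds 4*t**2; add its integral
∫ over [1/2, 1) of 5*t**(5/2)/2·t^(s-1) joins the sum

F(10/3) = -3*2**(1/6)/448 + 3*2**(2/3)/256 + 3/7
F(-1/4) = -5*2**(3/4)/36 + 4*2**(1/4)/7 + 10/9
F(-1/3) = -15*2**(5/6)/104 + 3*2**(1/3)/5 + 15/13
F(8/3) = -15*2**(5/6)/1984 + 3*2**(1/3)/112 + 15/31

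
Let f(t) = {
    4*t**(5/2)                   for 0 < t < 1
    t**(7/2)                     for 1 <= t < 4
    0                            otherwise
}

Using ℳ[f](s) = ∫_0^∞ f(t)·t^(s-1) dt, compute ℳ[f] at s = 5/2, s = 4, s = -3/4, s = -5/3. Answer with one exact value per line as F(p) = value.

breakpoints 1: one integral from each of the 2 segments
between 0 and 1 the integrand is 4*t**(5/2)·t^(s-1)
the [1, 4) slice contributes ∫ t**(7/2)·t^(s-1) dt

F(5/2) = 6833/10
F(4) = 852062/195
F(-3/4) = 148/77 + 128*sqrt(2)/11
F(-5/3) = 234/55 + 48*2**(2/3)/11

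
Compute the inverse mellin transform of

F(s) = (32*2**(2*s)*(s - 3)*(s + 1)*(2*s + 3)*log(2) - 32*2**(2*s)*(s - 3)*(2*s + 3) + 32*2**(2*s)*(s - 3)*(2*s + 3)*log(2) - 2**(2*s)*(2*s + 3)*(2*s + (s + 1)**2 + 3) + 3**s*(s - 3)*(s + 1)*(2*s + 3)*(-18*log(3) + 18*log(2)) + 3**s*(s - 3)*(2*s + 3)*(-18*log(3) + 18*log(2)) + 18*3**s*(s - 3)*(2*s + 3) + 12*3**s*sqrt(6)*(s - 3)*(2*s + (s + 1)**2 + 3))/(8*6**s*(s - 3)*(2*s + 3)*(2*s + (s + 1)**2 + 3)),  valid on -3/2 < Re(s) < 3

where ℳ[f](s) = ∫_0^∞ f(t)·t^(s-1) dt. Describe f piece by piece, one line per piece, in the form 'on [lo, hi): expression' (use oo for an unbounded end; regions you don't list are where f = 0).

on [0, 1/2): 3*sqrt(3)*t**(3/2)
on [1/2, 2/3): 9*t**2*log(3*t)
on [2/3, oo): 1/(27*t**3)

undo the common scale on t: 2*sqrt(2)*t**(3/2) on [0, 3/4); 4*t**2*log(2*t) on [3/4, 1); 1/(8*t**3) on [1, ∞)
back out the common scale on t: t**(3/2) on [0, 3/2); t**2*log(t) on [3/2, 2); t**(-3) on [2, ∞)
strip the shared t-power: sqrt(t) on [0, 3/2); t*log(t) on [3/2, 2); t**(-4) on [2, ∞)
split f at 1/2, 2/3: ℳ[f](s) collects 3 kernel integrals
segment [0, 1/2) carries 3*sqrt(3)*t**(3/2); integrate it
between 1/2 and 2/3 the integrand is 9*t**2*log(3*t)·t^(s-1)
on [2/3, ∞): add ∫ 1/(27*t**3)·t^(s-1) dt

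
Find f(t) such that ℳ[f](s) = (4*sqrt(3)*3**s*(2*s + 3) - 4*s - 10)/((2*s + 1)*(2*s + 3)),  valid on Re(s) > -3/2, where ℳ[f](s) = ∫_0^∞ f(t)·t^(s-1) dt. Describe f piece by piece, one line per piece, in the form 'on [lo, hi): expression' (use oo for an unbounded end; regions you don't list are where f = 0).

linearity at 1 turns ℳ[f](s) into 2 summed integrals
∫ t**(3/2)·t^(s-1) over [0, 1)
between 1 and 3 the integrand is 2*sqrt(t)·t^(s-1)

on [0, 1): t**(3/2)
on [1, 3): 2*sqrt(t)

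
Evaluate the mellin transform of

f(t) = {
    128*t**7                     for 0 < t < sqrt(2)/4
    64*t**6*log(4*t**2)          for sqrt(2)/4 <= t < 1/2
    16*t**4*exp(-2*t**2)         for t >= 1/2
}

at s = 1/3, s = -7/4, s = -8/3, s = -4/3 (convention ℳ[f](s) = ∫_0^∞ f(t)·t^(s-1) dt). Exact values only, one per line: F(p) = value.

strip the common scale on t: t**7 on [0, sqrt(2)/2); t**6*log(t**2) on [sqrt(2)/2, 1); t**4*exp(-t**2/2) on [1, ∞)
peel off the power substitution: t**(7/2) on [0, 1/2); t**3*log(t) on [1/2, 1); t**2*exp(-t/2) on [1, ∞)
invert the shared t-power to get t**(3/2) on [0, 1/2); t*log(t) on [1/2, 1); exp(-t/2) on [1, ∞)
along the cuts sqrt(2)/4, 1/2, ℳ[f](s) splits into 3 integrals
over [0, sqrt(2)/4), the kernel integral of 128*t**7 enters the sum
∫ over [sqrt(2)/4, 1/2) of 64*t**6*log(4*t**2)·t^(s-1) joins the sum
the [1/2, ∞) slice contributes ∫ 16*t**4*exp(-2*t**2)·t^(s-1) dt

F(1/3) = sqrt(2)*(-6336*2**(1/6) + 792 + 1083*sqrt(2) + 2508*log(2) + 254144*2**(1/3)*uppergamma(13/6, 1/2))/254144
F(-7/4) = 2**(5/8)*(-1344*2**(1/8) + 336 + 289*sqrt(2) + 714*log(2) + 12138*2**(1/4)*uppergamma(9/8, 1/2))/6069
F(-8/3) = -18*2**(2/3)/25 + 3*sqrt(2)/13 + 9/25 + 3*log(2)/5 + 4*2**(1/3)*uppergamma(2/3, 1/2)
F(-4/3) = -9*2**(1/3)/49 + 9/196 + 3*sqrt(2)/68 + 3*log(2)/28 + 2*2**(2/3)*uppergamma(4/3, 1/2)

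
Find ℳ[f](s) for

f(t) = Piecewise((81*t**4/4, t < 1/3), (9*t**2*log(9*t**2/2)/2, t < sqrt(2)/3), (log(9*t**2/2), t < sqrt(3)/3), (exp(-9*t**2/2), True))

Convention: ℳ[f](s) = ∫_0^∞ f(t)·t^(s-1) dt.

(2*2**(s/2)*s**2*(s + 4)*(s**2 + 4*s + 4)*uppergamma(s/2, 3/2) - 8*2**(s/2)*s**2*(s + 4) + 8*2**(s/2)*(s + 4)*(s**2 + 4*s + 4) + 3**(s/2)*s*(s + 4)*(-4*log(2) + 4*log(3))*(s**2 + 4*s + 4) - 8*3**(s/2)*(s + 4)*(s**2 + 4*s + 4) + s**3*(s + 4)*log(4) + 4*s**2*(s + 4)*log(2) + 4*s**2*(s + 4) + s**2*(s**2 + 4*s + 4))/(4*3**s*s**2*(s + 4)*(s**2 + 4*s + 4))
  Re(s) > -4

strip the power substitution: 81*t**2/4 on [0, 1/9); 9*t*log(9*t/2)/2 on [1/9, 2/9); log(9*t/2) on [2/9, 1/3); …
peel off the common scale on t: 9*t**2 on [0, 1/6); 3*t*log(3*t) on [1/6, 1/3); log(3*t) on [1/3, 1/2); …
invert the common scale on t to get t**2 on [0, 1/2); t*log(t) on [1/2, 1); log(t) on [1, 3/2); …
decompose at 1/3, sqrt(2)/3, sqrt(3)/3; ℳ[f](s) sums the 4 pieces' integrals
piece [0, 1/3): integrate 81*t**4/4 against the kernel
between 1/3 and sqrt(2)/3 the integrand is 9*t**2*log(9*t**2/2)/2·t^(s-1)
piece [sqrt(2)/3, sqrt(3)/3): integrate log(9*t**2/2) against the kernel
segment [sqrt(3)/3, ∞) carries exp(-9*t**2/2); integrate it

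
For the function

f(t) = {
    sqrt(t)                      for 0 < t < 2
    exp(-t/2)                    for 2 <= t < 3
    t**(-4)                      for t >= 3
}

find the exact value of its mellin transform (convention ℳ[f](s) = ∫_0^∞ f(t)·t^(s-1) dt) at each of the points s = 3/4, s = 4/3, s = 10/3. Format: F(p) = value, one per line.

the 3 pieces separated at 2, 3 each add one integral
segment [0, 2) carries sqrt(t); integrate it
on [2, 3) integrate f = exp(-t/2) against the kernel
∫ over [3, ∞) of t**(-4)·t^(s-1) joins the sum

F(3/4) = -2**(3/4)*uppergamma(3/4, 3/2) + 4*3**(3/4)/1053 + 2**(3/4)*uppergamma(3/4, 1) + 8*2**(1/4)/5
F(4/3) = -2*2**(1/3)*uppergamma(4/3, 3/2) + 3**(1/3)/72 + 2*2**(1/3)*uppergamma(4/3, 1) + 12*2**(5/6)/11
F(10/3) = -8*2**(1/3)*uppergamma(10/3, 3/2) + 3**(1/3)/2 + 48*2**(5/6)/23 + 8*2**(1/3)*uppergamma(10/3, 1)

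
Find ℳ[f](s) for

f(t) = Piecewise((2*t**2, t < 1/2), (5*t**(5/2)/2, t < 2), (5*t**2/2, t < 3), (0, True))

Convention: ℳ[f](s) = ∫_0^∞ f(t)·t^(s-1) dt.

slice at 1/2, 2, transform all 3 pieces, and sum them
segment 0 to 1/2 holds 2*t**2; add its integral
∫ over [1/2, 2) of 5*t**(5/2)/2·t^(s-1) joins the sum
segment 2 to 3 holds 5*t**2/2; add its integral

(-80*2**s*(2*s + 5) - 5*2**(1/2 - s)*(s + 2) + 160*2**(s + 1/2)*(s + 2) + 180*3**s*(2*s + 5) + 4*(2*s + 5)/2**s)/(8*(s + 2)*(2*s + 5))
  Re(s) > -2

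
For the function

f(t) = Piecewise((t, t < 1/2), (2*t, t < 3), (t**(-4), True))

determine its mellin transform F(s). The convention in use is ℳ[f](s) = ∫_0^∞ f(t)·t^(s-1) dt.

summing 3 kernel integrals split by 1/2, 3 yields ℳ[f](s)
on [0, 1/2) integrate f = t against the kernel
∫ 2*t·t^(s-1) over [1/2, 3)
segment [3, ∞) carries t**(-4); integrate it

(970*6**s*s - 3890*6**s - 81*s + 324)/(162*2**s*(s**2 - 3*s - 4))
  -1 < Re(s) < 4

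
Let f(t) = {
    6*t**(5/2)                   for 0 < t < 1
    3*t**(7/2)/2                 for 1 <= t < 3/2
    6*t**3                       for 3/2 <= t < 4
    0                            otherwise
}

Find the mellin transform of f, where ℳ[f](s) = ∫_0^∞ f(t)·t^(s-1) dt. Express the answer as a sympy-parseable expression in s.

3*(-2*(3/2)**(s + 3)*(2*s + 5)*(2*s + 7) + (3/2)**(s + 7/2)*(s + 3)*(2*s + 5) + 2*4**(s + 3)*(2*s + 5)*(2*s + 7) - (s + 3)*(2*s + 5) + 4*(s + 3)*(2*s + 7))/((s + 3)*(2*s + 5)*(2*s + 7))
  Re(s) > -5/2

f breaks at 1, 3/2 into 3 integrals to sum
∫ over [0, 1) of 6*t**(5/2)·t^(s-1) joins the sum
[1, 3/2) adds the kernel integral of 3*t**(7/2)/2
for t in [3/2, 4): the term is ∫ 6*t**3·t^(s-1)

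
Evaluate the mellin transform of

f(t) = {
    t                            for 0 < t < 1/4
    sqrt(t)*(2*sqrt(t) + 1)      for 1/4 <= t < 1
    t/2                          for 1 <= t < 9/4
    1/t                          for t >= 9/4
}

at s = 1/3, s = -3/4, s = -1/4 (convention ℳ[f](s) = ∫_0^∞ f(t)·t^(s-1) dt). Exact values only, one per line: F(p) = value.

F(1/3) = 2**(1/3)*(-378 + 725*3**(2/3) + 1116*2**(2/3))/960
F(-3/4) = 2 + 599*sqrt(6)/567 + 2*sqrt(2)
F(-1/4) = -7*sqrt(2)/3 + 167*sqrt(6)/270 + 6

back out the shared t-power: sqrt(t) on [0, 1/4); 2*sqrt(t) + 1 on [1/4, 1); sqrt(t)/2 on [1, 9/4); …
remove the power substitution first: t on [0, 1/2); 2*t + 1 on [1/2, 1); t/2 on [1, 3/2); …
decompose at 1/4, 1, 9/4; ℳ[f](s) sums the 4 pieces' integrals
∫ t·t^(s-1) over [0, 1/4)
segment [1/4, 1) carries sqrt(t)*(2*sqrt(t) + 1); integrate it
between 1 and 9/4 the integrand is t/2·t^(s-1)
between 9/4 and ∞ the integrand is 1/t·t^(s-1)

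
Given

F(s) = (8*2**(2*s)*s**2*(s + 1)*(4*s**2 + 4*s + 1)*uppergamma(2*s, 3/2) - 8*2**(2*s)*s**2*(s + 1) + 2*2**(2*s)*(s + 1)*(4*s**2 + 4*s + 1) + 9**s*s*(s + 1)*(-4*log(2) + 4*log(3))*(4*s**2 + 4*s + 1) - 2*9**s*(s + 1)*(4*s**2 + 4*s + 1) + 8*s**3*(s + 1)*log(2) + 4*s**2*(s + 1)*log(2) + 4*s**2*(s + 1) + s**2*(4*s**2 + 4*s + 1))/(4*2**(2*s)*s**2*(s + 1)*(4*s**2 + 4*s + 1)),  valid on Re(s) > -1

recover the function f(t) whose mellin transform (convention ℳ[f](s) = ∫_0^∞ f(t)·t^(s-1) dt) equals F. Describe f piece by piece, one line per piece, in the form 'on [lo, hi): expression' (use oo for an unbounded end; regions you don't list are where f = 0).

remove the shared t-power first: t**2 on [0, 1/4); t**(3/2)*log(sqrt(t)) on [1/4, 1); t*log(sqrt(t)) on [1, 9/4); …
back out the power substitution: t**4 on [0, 1/2); t**3*log(t) on [1/2, 1); t**2*log(t) on [1, 3/2); …
strip the shared t-power: t**2 on [0, 1/2); t*log(t) on [1/2, 1); log(t) on [1, 3/2); …
decompose at 1/4, 1, 9/4; ℳ[f](s) sums the 4 pieces' integrals
segment 0 to 1/4 holds t; add its integral
between 1/4 and 1 the integrand is sqrt(t)*log(sqrt(t))·t^(s-1)
∫ over [1, 9/4) of log(sqrt(t))·t^(s-1) joins the sum
∫ exp(-sqrt(t))·t^(s-1) over [9/4, ∞)

on [0, 1/4): t
on [1/4, 1): sqrt(t)*log(sqrt(t))
on [1, 9/4): log(sqrt(t))
on [9/4, oo): exp(-sqrt(t))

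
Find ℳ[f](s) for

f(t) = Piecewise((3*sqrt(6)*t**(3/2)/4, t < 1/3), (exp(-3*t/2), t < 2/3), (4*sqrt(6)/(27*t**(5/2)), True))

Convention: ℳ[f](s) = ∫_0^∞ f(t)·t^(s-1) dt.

reversing the common scale on t: t**(3/2) on [0, 1/2); exp(-t) on [1/2, 1); t**(-5/2) on [1, ∞)
summing 3 kernel integrals split by 1/3, 2/3 yields ℳ[f](s)
for t in [0, 1/3): the term is ∫ 3*sqrt(6)*t**(3/2)/4·t^(s-1)
piece [1/3, 2/3): integrate exp(-3*t/2) against the kernel
segment 2/3 to ∞ holds 4*sqrt(6)/(27*t**(5/2)); add its integral

(2*2**s*(2*s - 5)*(2*s + 3)*uppergamma(s, 1/2) - 2*2**s*(2*s - 5)*(2*s + 3)*uppergamma(s, 1) - 4*2**s*(2*s + 3) + sqrt(2)*(2*s - 5))/(2*3**s*(2*s - 5)*(2*s + 3))
  -3/2 < Re(s) < 5/2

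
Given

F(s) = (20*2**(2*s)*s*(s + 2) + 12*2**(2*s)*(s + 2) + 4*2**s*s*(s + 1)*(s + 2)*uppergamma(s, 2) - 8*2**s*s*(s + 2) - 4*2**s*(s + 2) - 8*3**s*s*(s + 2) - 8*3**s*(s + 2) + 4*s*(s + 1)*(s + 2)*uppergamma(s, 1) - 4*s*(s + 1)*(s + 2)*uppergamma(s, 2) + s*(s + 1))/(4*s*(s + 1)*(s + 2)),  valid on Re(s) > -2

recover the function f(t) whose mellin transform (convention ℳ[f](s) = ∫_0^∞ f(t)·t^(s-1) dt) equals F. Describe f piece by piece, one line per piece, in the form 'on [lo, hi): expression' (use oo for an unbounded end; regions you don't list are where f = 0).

on [0, 1): t**2/4
on [1, 2): exp(-t)
on [2, 3): t/2 + 1
on [3, 4): t/2 + 3
on [4, oo): exp(-t/2)

the common scale on t comes off first: t**2 on [0, 1/2); exp(-2*t) on [1/2, 1); t + 1 on [1, 3/2); …
the 5 pieces separated at 1, 2, 3, 4 each add one integral
piece [0, 1): integrate t**2/4 against the kernel
on [1, 2) integrate f = exp(-t) against the kernel
on [2, 3) integrate f = (t/2 + 1) against the kernel
the [3, 4) slice contributes ∫ (t/2 + 3)·t^(s-1) dt
segment 4 to ∞ holds exp(-t/2); add its integral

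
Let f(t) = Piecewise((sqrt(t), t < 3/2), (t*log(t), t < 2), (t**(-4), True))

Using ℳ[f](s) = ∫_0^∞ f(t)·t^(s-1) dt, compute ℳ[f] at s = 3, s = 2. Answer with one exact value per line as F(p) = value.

F(3) = -81*log(3)/64 - 47/256 + 27*sqrt(6)/56 + 337*log(2)/64
F(2) = -9*log(3)/8 - 7/18 + 9*sqrt(6)/20 + 91*log(2)/24

split f at 3/2, 2: ℳ[f](s) collects 3 kernel integrals
over [0, 3/2), the kernel integral of sqrt(t) enters the sum
∫ over [3/2, 2) of t*log(t)·t^(s-1) joins the sum
piece [2, ∞): integrate t**(-4) against the kernel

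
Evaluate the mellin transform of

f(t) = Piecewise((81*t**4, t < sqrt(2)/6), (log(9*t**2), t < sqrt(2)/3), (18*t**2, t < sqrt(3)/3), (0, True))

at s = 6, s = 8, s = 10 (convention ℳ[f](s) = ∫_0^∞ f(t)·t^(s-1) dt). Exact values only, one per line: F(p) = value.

remove the power substitution first: 81*t**2 on [0, 1/18); log(9*t) on [1/18, 2/9); 18*t on [2/9, 1/3)
undo the common scale on t: 9*t**2 on [0, 1/6); log(3*t) on [1/6, 2/3); 6*t on [2/3, 1)
peel off the common scale on t: t**2 on [0, 1/2); log(t) on [1/2, 2); 2*t on [2, 3)
the 3 pieces separated at sqrt(2)/6, sqrt(2)/3 each add one integral
segment [0, sqrt(2)/6) carries 81*t**4; integrate it
∫ log(9*t**2)·t^(s-1) over [sqrt(2)/6, sqrt(2)/3)
on [sqrt(2)/3, sqrt(3)/3) integrate f = 18*t**2 against the kernel

F(6) = 65*log(2)/34992 + 1687/77760
F(8) = 257*log(2)/839808 + 320281/50388480
F(10) = 205*log(2)/3779136 + 14810143/7936185600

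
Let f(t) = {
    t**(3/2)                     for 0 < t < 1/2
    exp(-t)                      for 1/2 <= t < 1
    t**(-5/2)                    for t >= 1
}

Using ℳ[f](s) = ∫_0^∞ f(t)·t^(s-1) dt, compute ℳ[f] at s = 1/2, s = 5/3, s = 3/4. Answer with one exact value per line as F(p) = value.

F(1/2) = -sqrt(pi)*erfc(1) + sqrt(pi)*erfc(sqrt(2)/2) + 5/8
F(5/3) = -uppergamma(5/3, 1) + 3*2**(5/6)/152 + uppergamma(5/3, 1/2) + 6/5
F(3/4) = -uppergamma(3/4, 1) + 2**(3/4)/18 + 4/7 + uppergamma(3/4, 1/2)

integrate the 3 segments split at 1/2, 1, then add the results
segment 0 to 1/2 holds t**(3/2); add its integral
piece [1/2, 1): integrate exp(-t) against the kernel
∫ over [1, ∞) of t**(-5/2)·t^(s-1) joins the sum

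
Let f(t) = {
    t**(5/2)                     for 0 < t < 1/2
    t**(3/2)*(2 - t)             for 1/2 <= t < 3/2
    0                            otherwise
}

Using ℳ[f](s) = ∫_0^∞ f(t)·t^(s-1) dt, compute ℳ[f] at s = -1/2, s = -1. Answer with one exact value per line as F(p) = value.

the shared t-power comes off first: t**2 on [0, 1/2); t*(2 - t) on [1/2, 3/2)
back out the shared t-power: t on [0, 1/2); 2 - t on [1/2, 3/2)
summing 2 kernel integrals split by 1/2 yields ℳ[f](s)
on [0, 1/2): add ∫ t**(5/2)·t^(s-1) dt
[1/2, 3/2) adds the kernel integral of t**(3/2)*(2 - t)

F(-1/2) = 9/8
F(-1) = sqrt(2)*(-10 + 9*sqrt(3))/6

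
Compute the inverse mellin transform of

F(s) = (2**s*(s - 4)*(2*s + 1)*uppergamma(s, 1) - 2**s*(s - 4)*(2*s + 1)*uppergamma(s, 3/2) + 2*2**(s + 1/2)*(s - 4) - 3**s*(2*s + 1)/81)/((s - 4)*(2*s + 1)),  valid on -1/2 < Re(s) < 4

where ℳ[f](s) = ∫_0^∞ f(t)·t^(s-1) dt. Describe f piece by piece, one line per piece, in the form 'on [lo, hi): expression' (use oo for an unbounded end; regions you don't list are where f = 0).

on [0, 2): sqrt(t)
on [2, 3): exp(-t/2)
on [3, oo): t**(-4)

slice at 2, 3, transform all 3 pieces, and sum them
the [0, 2) slice contributes ∫ sqrt(t)·t^(s-1) dt
∫ over [2, 3) of exp(-t/2)·t^(s-1) joins the sum
[3, ∞) adds the kernel integral of t**(-4)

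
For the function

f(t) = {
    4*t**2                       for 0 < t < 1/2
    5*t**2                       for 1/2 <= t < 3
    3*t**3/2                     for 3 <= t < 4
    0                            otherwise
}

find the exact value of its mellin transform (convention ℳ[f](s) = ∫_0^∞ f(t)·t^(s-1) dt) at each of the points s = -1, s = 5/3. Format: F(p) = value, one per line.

along the cuts 1/2, 3, ℳ[f](s) splits into 3 integrals
on [0, 1/2): add ∫ 4*t**2·t^(s-1) dt
between 1/2 and 3 the integrand is 5*t**2·t^(s-1)
on [3, 4) integrate f = 3*t**3/2 against the kernel

F(-1) = 79/4
F(5/3) = 3321*3**(2/3)/308 + 202731*2**(1/3)/1232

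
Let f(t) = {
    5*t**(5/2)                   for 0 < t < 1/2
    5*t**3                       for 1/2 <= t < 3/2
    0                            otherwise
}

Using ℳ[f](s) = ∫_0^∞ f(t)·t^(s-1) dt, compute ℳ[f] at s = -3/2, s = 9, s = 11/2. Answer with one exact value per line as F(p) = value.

F(-3/2) = -5*sqrt(2)/6 + 5/2 + 5*sqrt(6)/2
F(9) = 5*sqrt(2)/47104 + 166075/3072
F(11/2) = -5*sqrt(2)/4352 + 5/2048 + 32805*sqrt(6)/4352

f breaks at 1/2 into 2 integrals to sum
on [0, 1/2): add ∫ 5*t**(5/2)·t^(s-1) dt
the [1/2, 3/2) slice contributes ∫ 5*t**3·t^(s-1) dt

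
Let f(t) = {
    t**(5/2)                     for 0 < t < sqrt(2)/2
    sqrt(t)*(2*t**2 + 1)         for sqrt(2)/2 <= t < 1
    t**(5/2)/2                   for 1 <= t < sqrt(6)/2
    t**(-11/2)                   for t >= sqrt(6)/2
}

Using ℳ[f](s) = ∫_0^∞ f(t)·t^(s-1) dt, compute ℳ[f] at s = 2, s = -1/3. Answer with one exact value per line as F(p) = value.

undo the shared t-power: t**2 on [0, sqrt(2)/2); 2*t**2 + 1 on [sqrt(2)/2, 1); t**2/2 on [1, sqrt(6)/2); …
back out the power substitution: t on [0, 1/2); 2*t + 1 on [1/2, 1); t/2 on [1, 3/2); …
along the cuts sqrt(2)/2, 1, sqrt(6)/2, ℳ[f](s) splits into 4 integrals
∫ t**(5/2)·t^(s-1) over [0, sqrt(2)/2)
[sqrt(2)/2, 1) adds the kernel integral of sqrt(t)*(2*t**2 + 1)
the [1, sqrt(6)/2) slice contributes ∫ t**(5/2)/2·t^(s-1) dt
on [sqrt(6)/2, ∞) integrate f = t**(-11/2) against the kernel

F(2) = 2**(3/4)*(-322 + 475*3**(1/4) + 924*2**(1/4))/2520
F(-1/3) = 2**(11/12)*(-51030 + 3251*3**(1/12) + 54810*2**(1/12))/16380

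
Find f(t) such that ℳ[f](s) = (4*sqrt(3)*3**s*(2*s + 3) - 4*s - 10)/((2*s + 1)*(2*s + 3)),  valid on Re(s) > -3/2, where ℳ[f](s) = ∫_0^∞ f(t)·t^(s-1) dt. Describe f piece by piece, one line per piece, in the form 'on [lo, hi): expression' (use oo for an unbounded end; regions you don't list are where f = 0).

f breaks at 1 into 2 integrals to sum
for t in [0, 1): the term is ∫ t**(3/2)·t^(s-1)
over [1, 3), the kernel integral of 2*sqrt(t) enters the sum

on [0, 1): t**(3/2)
on [1, 3): 2*sqrt(t)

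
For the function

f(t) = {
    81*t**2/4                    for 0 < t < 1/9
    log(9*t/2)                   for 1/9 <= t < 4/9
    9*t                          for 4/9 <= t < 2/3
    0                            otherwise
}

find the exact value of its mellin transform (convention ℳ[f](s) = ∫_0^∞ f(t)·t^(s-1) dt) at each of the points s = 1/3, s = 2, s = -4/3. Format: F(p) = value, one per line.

strip the common scale on t: 9*t**2 on [0, 1/6); log(3*t) on [1/6, 2/3); 6*t on [2/3, 1)
remove the common scale on t first: 9*t**2/4 on [0, 1/3); log(3*t/2) on [1/3, 4/3); 3*t on [4/3, 2)
remove the common scale on t first: t**2 on [0, 1/2); log(t) on [1/2, 2); 2*t on [2, 3)
slice at 1/9, 4/9, transform all 3 pieces, and sum them
piece [0, 1/9): integrate 81*t**2/4 against the kernel
the [1/9, 4/9) slice contributes ∫ log(9*t/2)·t^(s-1) dt
on [4/9, 2/3): add ∫ 9*t·t^(s-1) dt

F(1/3) = 3**(1/3)*(-112*2**(2/3) + log(2**(28 + 28*2**(2/3))) + 42*6**(1/3) + 85)/28
F(2) = 17*log(2)/162 + 2255/3888
F(-4/3) = 9*3**(2/3)*(-64*6**(2/3) - log(2**(12*2**(1/3) + 96)) + 120 + 183*2**(1/3))/128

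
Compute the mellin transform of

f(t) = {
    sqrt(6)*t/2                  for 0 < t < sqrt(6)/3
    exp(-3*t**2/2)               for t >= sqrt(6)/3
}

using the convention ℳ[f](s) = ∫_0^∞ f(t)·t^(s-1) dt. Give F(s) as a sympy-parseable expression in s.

strip the power substitution: sqrt(6)*sqrt(t)/2 on [0, 2/3); exp(-3*t/2) on [2/3, ∞)
back out the common scale on t: sqrt(t) on [0, 1); exp(-t) on [1, ∞)
breakpoints sqrt(6)/3: one integral from each of the 2 segments
on [0, sqrt(6)/3): add ∫ sqrt(6)*t/2·t^(s-1) dt
on [sqrt(6)/3, ∞) integrate f = exp(-3*t**2/2) against the kernel

((s + 1)*uppergamma(s/2, 1) + 2)/(2*(3/2)**(s/2)*(s + 1))
  Re(s) > -1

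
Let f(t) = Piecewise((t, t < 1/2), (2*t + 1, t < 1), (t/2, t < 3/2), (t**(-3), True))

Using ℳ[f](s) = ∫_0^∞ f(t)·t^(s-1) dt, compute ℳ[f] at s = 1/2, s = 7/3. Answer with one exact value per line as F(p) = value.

linearity at 1/2, 1, 3/2 turns ℳ[f](s) into 4 summed integrals
over [0, 1/2), the kernel integral of t enters the sum
on [1/2, 1) integrate f = (2*t + 1) against the kernel
∫ over [1, 3/2) of t/2·t^(s-1) joins the sum
∫ over [3/2, ∞) of t**(-3)·t^(s-1) joins the sum

F(1/2) = -7*sqrt(2)/6 + 167*sqrt(6)/540 + 3
F(7/3) = 2**(2/3)*(-162 + 984*2**(1/3) + 1687*3**(1/3))/2240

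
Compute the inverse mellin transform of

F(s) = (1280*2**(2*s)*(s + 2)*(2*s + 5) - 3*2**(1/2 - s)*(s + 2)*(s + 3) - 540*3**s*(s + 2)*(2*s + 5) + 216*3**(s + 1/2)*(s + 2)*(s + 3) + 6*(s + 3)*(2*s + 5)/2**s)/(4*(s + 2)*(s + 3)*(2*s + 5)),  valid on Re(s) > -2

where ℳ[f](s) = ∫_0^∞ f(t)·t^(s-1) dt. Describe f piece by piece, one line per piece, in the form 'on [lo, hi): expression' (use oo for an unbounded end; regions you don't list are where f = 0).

on [0, 1/2): 6*t**2
on [1/2, 3): 3*t**(5/2)
on [3, 4): 5*t**3

linearity at 1/2, 3 turns ℳ[f](s) into 3 summed integrals
[0, 1/2) adds the kernel integral of 6*t**2
[1/2, 3) adds the kernel integral of 3*t**(5/2)
piece [3, 4): integrate 5*t**3 against the kernel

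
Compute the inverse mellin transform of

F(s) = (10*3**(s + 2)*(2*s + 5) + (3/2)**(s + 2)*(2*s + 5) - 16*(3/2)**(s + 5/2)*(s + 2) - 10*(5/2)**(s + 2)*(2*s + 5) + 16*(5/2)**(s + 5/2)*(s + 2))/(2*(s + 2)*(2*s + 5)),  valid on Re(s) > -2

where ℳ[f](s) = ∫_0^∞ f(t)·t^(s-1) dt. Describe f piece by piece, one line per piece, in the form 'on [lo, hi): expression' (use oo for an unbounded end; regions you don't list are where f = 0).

decompose at 3/2, 5/2; ℳ[f](s) sums the 3 pieces' integrals
for t in [0, 3/2): the term is ∫ t**2/2·t^(s-1)
on [3/2, 5/2) integrate f = 4*t**(5/2) against the kernel
segment [5/2, 3) carries 5*t**2; integrate it

on [0, 3/2): t**2/2
on [3/2, 5/2): 4*t**(5/2)
on [5/2, 3): 5*t**2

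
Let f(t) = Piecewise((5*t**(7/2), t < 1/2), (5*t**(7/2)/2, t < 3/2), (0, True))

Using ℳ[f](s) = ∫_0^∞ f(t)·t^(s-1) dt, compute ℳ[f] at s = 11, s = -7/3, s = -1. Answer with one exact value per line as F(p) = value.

F(11) = 5*sqrt(2)/950272 + 23914845*sqrt(6)/950272
F(-7/3) = 15*2**(5/6)*(1 + 3*3**(1/6))/28
F(-1) = sqrt(2)/8 + 9*sqrt(6)/8

cuts at 1/2: linearity sums the 2 kernel integrals
on [0, 1/2): add ∫ 5*t**(7/2)·t^(s-1) dt
[1/2, 3/2) adds the kernel integral of 5*t**(7/2)/2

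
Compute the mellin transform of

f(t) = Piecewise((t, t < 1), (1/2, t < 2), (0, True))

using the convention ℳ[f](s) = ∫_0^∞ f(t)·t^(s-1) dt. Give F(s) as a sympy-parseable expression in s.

the 2 pieces separated at 1 each add one integral
on [0, 1) integrate f = t against the kernel
segment [1, 2) carries 1/2; integrate it

(2**s*(s + 1) + s - 1)/(2*s*(s + 1))
  Re(s) > -1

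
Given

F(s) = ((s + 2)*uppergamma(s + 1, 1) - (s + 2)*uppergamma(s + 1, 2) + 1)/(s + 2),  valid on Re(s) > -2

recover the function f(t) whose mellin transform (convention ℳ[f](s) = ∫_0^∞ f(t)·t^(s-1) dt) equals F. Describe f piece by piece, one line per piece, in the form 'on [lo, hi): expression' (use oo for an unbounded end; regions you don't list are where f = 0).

remove the shared t-power first: t on [0, 1); exp(-t) on [1, 2)
treat the 2 regions marked off by 1 separately and sum
piece [0, 1): integrate t**2 against the kernel
∫ t*exp(-t)·t^(s-1) over [1, 2)

on [0, 1): t**2
on [1, 2): t*exp(-t)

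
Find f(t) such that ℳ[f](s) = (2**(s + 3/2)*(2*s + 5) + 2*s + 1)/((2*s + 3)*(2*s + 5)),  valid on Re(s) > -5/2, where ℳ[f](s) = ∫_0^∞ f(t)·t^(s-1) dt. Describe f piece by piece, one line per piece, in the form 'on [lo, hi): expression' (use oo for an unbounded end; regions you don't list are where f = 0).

on [0, 1): t**(5/2)
on [1, 2): t**(3/2)/2

remove the shared t-power first: t**(3/2) on [0, 1); sqrt(t)/2 on [1, 2)
back out the shared t-power: t on [0, 1); 1/2 on [1, 2)
summing 2 kernel integrals split by 1 yields ℳ[f](s)
on [0, 1) integrate f = t**(5/2) against the kernel
segment 1 to 2 holds t**(3/2)/2; add its integral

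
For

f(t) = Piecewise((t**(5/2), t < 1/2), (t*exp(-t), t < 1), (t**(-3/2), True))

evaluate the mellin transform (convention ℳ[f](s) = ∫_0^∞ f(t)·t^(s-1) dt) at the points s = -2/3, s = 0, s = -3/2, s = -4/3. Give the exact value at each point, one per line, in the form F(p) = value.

invert the shared t-power to get t**(3/2) on [0, 1/2); exp(-t) on [1/2, 1); t**(-5/2) on [1, ∞)
split f at 1/2, 1: ℳ[f](s) collects 3 kernel integrals
∫ t**(5/2)·t^(s-1) over [0, 1/2)
segment 1/2 to 1 holds t*exp(-t); add its integral
∫ over [1, ∞) of t**(-3/2)·t^(s-1) joins the sum

F(-2/3) = -uppergamma(1/3, 1) + 3*2**(1/6)/22 + 6/13 + uppergamma(1/3, 1/2)
F(0) = -exp(-1) + sqrt(2)/20 + exp(-1/2) + 2/3
F(-3/2) = -2*sqrt(pi)*erfc(sqrt(2)/2) - 2*exp(-1) + 2*sqrt(pi)*erfc(1) + 5/6 + 2*sqrt(2)*exp(-1/2)
F(-4/3) = -uppergamma(-1/3, 1) + 6/17 + 3*2**(5/6)/14 + uppergamma(-1/3, 1/2)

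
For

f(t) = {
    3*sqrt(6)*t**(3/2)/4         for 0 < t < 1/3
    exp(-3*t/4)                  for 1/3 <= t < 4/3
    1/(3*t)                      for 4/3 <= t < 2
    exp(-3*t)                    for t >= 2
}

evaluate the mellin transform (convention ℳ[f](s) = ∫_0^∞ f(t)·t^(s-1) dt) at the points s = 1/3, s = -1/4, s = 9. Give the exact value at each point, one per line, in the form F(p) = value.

peel off the common scale on t: t**(3/2) on [0, 1/2); exp(-t/2) on [1/2, 2); 1/(2*t) on [2, 3); …
the 4 pieces separated at 1/3, 4/3, 2 each add one integral
segment 0 to 1/3 holds 3*sqrt(6)*t**(3/2)/4; add its integral
on [1/3, 4/3) integrate f = exp(-3*t/4) against the kernel
for t in [4/3, 2): the term is ∫ 1/(3*t)·t^(s-1)
on [2, ∞) integrate f = exp(-3*t) against the kernel

F(1/3) = -2**(1/3)/4 - 6**(2/3)*uppergamma(1/3, 1)/3 + 3**(2/3)*uppergamma(1/3, 6)/3 + sqrt(2)*3**(2/3)/22 + 6**(2/3)/8 + 6**(2/3)*uppergamma(1/3, 1/4)/3
F(-1/4) = -sqrt(2)*3**(1/4)*uppergamma(-1/4, 1)/2 - 2**(3/4)/15 + 3**(1/4)*uppergamma(-1/4, 6) + 3*sqrt(2)*3**(1/4)/10 + sqrt(2)*3**(1/4)*uppergamma(-1/4, 1/4)/2
F(9) = -28731244544*exp(-1)/19683 + sqrt(2)/826686 + 1531264*exp(-6)/2187 + 201760/19683 + 13571694212*exp(-1/4)/19683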